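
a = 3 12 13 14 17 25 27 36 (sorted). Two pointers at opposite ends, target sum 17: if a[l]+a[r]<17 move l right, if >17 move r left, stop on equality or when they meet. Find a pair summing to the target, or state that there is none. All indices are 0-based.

[0,7] 3+36=39 >17 → r--
[0,6] 3+27=30 >17 → r--
[0,5] 3+25=28 >17 → r--
[0,4] 3+17=20 >17 → r--
[0,3] 3+14=17 → found

(3, 14)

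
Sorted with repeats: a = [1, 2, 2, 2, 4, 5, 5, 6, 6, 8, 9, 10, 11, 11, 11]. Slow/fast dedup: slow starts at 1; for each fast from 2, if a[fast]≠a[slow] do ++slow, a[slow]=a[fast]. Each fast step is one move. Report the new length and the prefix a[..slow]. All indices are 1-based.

(s=1,f=2) a[fast]=2≠a[slow]=1 write a[2]=2 → slow++,fast++
(s=2,f=3) a[fast]=2=a[slow] dup → fast++
(s=2,f=4) a[fast]=2=a[slow] dup → fast++
(s=2,f=5) a[fast]=4≠a[slow]=2 write a[3]=4 → slow++,fast++
(s=3,f=6) a[fast]=5≠a[slow]=4 write a[4]=5 → slow++,fast++
(s=4,f=7) a[fast]=5=a[slow] dup → fast++
(s=4,f=8) a[fast]=6≠a[slow]=5 write a[5]=6 → slow++,fast++
(s=5,f=9) a[fast]=6=a[slow] dup → fast++
(s=5,f=10) a[fast]=8≠a[slow]=6 write a[6]=8 → slow++,fast++
(s=6,f=11) a[fast]=9≠a[slow]=8 write a[7]=9 → slow++,fast++
(s=7,f=12) a[fast]=10≠a[slow]=9 write a[8]=10 → slow++,fast++
(s=8,f=13) a[fast]=11≠a[slow]=10 write a[9]=11 → slow++,fast++
(s=9,f=14) a[fast]=11=a[slow] dup → fast++
(s=9,f=15) a[fast]=11=a[slow] dup → fast++

length 9; prefix = [1, 2, 4, 5, 6, 8, 9, 10, 11]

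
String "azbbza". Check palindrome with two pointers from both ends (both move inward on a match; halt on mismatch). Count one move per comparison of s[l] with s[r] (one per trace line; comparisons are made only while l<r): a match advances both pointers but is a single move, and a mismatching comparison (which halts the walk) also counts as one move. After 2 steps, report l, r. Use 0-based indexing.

l=2, r=3

[0,5] 'a'=='a' → l++,r--
[1,4] 'z'=='z' → l++,r--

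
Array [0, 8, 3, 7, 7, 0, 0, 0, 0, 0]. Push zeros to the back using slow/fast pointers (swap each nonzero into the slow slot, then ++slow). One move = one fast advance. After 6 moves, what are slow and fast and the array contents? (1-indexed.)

slow=5, fast=7, a=[8, 3, 7, 7, 0, 0, 0, 0, 0, 0]

slow=1 fast=1: a[fast]=0, fast++
slow=1 fast=2: a[fast]=8≠0 swap→a[1]=8, slow++,fast++
slow=2 fast=3: a[fast]=3≠0 swap→a[2]=3, slow++,fast++
slow=3 fast=4: a[fast]=7≠0 swap→a[3]=7, slow++,fast++
slow=4 fast=5: a[fast]=7≠0 swap→a[4]=7, slow++,fast++
slow=5 fast=6: a[fast]=0, fast++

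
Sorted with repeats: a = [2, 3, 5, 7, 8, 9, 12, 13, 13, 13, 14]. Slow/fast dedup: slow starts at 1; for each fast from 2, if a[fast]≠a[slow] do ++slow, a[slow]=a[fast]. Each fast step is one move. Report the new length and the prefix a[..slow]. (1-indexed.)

length 9; prefix = [2, 3, 5, 7, 8, 9, 12, 13, 14]

slow=1 fast=2: a[fast]=3≠a[slow]=2 write a[2]=3, slow++,fast++
slow=2 fast=3: a[fast]=5≠a[slow]=3 write a[3]=5, slow++,fast++
slow=3 fast=4: a[fast]=7≠a[slow]=5 write a[4]=7, slow++,fast++
slow=4 fast=5: a[fast]=8≠a[slow]=7 write a[5]=8, slow++,fast++
slow=5 fast=6: a[fast]=9≠a[slow]=8 write a[6]=9, slow++,fast++
slow=6 fast=7: a[fast]=12≠a[slow]=9 write a[7]=12, slow++,fast++
slow=7 fast=8: a[fast]=13≠a[slow]=12 write a[8]=13, slow++,fast++
slow=8 fast=9: a[fast]=13=a[slow] dup, fast++
slow=8 fast=10: a[fast]=13=a[slow] dup, fast++
slow=8 fast=11: a[fast]=14≠a[slow]=13 write a[9]=14, slow++,fast++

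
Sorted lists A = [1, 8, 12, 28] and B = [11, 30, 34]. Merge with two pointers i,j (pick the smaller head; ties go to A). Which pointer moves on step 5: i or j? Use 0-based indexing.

i

[i=0,j=0] A[i]=1<=B[j]=11 take 1 → i++
[i=1,j=0] A[i]=8<=B[j]=11 take 8 → i++
[i=2,j=0] A[i]=12>B[j]=11 take 11 → j++
[i=2,j=1] A[i]=12<=B[j]=30 take 12 → i++
[i=3,j=1] A[i]=28<=B[j]=30 take 28 → i++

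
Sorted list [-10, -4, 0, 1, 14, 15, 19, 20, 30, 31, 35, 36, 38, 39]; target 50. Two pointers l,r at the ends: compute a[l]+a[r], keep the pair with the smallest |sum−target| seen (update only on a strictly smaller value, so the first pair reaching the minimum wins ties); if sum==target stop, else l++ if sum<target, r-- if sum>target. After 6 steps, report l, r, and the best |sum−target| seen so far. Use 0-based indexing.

[0,13] -10+39=29 d=21 * → l++
[1,13] -4+39=35 d=15 * → l++
[2,13] 0+39=39 d=11 * → l++
[3,13] 1+39=40 d=10 * → l++
[4,13] 14+39=53 d=3 * → r--
[4,12] 14+38=52 d=2 * → r--

l=4, r=11, best |Δ|=2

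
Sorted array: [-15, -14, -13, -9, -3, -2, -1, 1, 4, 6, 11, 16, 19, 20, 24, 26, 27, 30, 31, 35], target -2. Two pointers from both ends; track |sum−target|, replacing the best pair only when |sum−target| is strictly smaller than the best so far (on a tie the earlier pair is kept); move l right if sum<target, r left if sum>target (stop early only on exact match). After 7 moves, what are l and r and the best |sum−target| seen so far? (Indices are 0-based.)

l=0 r=19: -15+35=20 d=22 *, r--
l=0 r=18: -15+31=16 d=18 *, r--
l=0 r=17: -15+30=15 d=17 *, r--
l=0 r=16: -15+27=12 d=14 *, r--
l=0 r=15: -15+26=11 d=13 *, r--
l=0 r=14: -15+24=9 d=11 *, r--
l=0 r=13: -15+20=5 d=7 *, r--

l=0, r=12, best |Δ|=7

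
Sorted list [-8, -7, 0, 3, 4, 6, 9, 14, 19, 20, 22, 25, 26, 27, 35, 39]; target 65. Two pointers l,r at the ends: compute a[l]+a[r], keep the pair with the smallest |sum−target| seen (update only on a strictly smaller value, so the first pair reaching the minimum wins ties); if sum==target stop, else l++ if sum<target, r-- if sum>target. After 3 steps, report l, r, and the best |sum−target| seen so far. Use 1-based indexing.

l=1 r=16: -8+39=31 d=34 *, l++
l=2 r=16: -7+39=32 d=33 *, l++
l=3 r=16: 0+39=39 d=26 *, l++

l=4, r=16, best |Δ|=26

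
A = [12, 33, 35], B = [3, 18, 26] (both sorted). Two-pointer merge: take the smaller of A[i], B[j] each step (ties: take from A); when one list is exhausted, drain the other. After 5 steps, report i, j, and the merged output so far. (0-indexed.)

i=0 j=0: A[i]=12>B[j]=3 take 3, j++
i=0 j=1: A[i]=12<=B[j]=18 take 12, i++
i=1 j=1: A[i]=33>B[j]=18 take 18, j++
i=1 j=2: A[i]=33>B[j]=26 take 26, j++
i=1 j=3: B done, take A[i]=33, i++

i=2, j=3, merged so far=[3, 12, 18, 26, 33]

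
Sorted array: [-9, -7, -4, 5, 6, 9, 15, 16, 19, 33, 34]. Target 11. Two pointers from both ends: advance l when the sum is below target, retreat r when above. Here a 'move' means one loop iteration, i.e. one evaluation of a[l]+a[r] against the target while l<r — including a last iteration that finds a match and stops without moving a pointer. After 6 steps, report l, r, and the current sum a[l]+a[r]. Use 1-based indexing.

l=3, r=7, sum=11

[1,11] -9+34=25 >11 → r--
[1,10] -9+33=24 >11 → r--
[1,9] -9+19=10 <11 → l++
[2,9] -7+19=12 >11 → r--
[2,8] -7+16=9 <11 → l++
[3,8] -4+16=12 >11 → r--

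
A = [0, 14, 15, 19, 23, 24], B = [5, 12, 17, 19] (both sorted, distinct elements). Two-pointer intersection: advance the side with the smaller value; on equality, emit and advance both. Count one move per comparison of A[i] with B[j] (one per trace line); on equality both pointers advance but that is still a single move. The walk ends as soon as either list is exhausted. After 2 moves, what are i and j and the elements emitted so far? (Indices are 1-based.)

i=2, j=2, emitted=[]

[i=1,j=1] 0<5 → i++
[i=2,j=1] 14>5 → j++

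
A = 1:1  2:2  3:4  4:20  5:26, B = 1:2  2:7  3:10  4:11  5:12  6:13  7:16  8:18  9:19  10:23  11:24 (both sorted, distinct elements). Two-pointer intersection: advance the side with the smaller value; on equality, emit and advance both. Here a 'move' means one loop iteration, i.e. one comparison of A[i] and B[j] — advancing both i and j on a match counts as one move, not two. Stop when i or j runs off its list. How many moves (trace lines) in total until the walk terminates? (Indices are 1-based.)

14 moves

i=1 j=1: 1<2, i++
i=2 j=1: 2==2 emit, i++,j++
i=3 j=2: 4<7, i++
i=4 j=2: 20>7, j++
i=4 j=3: 20>10, j++
i=4 j=4: 20>11, j++
i=4 j=5: 20>12, j++
i=4 j=6: 20>13, j++
i=4 j=7: 20>16, j++
i=4 j=8: 20>18, j++
i=4 j=9: 20>19, j++
i=4 j=10: 20<23, i++
i=5 j=10: 26>23, j++
i=5 j=11: 26>24, j++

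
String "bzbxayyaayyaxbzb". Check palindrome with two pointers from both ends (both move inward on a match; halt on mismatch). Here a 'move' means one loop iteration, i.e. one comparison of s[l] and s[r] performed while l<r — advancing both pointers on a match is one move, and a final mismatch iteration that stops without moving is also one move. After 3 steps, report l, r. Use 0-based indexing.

[0,15] 'b'=='b' → l++,r--
[1,14] 'z'=='z' → l++,r--
[2,13] 'b'=='b' → l++,r--

l=3, r=12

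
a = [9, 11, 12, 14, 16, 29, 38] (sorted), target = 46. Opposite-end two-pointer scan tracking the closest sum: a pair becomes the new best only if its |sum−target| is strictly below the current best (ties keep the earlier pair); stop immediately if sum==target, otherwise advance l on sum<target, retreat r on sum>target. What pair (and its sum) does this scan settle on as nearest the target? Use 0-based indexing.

pair (9, 38) with sum 47 (|Δ|=1)

l=0 r=6: 9+38=47 d=1 *, r--
l=0 r=5: 9+29=38 d=8, l++
l=1 r=5: 11+29=40 d=6, l++
l=2 r=5: 12+29=41 d=5, l++
l=3 r=5: 14+29=43 d=3, l++
l=4 r=5: 16+29=45 d=1, l++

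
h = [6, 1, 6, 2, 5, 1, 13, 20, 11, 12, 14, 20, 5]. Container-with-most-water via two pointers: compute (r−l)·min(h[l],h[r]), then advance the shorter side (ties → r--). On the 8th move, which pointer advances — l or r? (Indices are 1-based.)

l

[1,13] min(6,5)*12=60 best=60 * → r--
[1,12] min(6,20)*11=66 best=66 * → l++
[2,12] min(1,20)*10=10 best=66 → l++
[3,12] min(6,20)*9=54 best=66 → l++
[4,12] min(2,20)*8=16 best=66 → l++
[5,12] min(5,20)*7=35 best=66 → l++
[6,12] min(1,20)*6=6 best=66 → l++
[7,12] min(13,20)*5=65 best=66 → l++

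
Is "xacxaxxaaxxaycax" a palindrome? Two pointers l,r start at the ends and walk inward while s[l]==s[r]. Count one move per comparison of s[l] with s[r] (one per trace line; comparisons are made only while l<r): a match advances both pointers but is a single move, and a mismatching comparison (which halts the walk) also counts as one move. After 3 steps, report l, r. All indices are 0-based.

l=0 r=15: 'x'=='x', l++,r--
l=1 r=14: 'a'=='a', l++,r--
l=2 r=13: 'c'=='c', l++,r--

l=3, r=12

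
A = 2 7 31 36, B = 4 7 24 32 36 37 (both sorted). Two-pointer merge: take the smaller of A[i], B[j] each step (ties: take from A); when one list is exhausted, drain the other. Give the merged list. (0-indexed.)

[2, 4, 7, 7, 24, 31, 32, 36, 36, 37]

[i=0,j=0] A[i]=2<=B[j]=4 take 2 → i++
[i=1,j=0] A[i]=7>B[j]=4 take 4 → j++
[i=1,j=1] A[i]=7<=B[j]=7 take 7 → i++
[i=2,j=1] A[i]=31>B[j]=7 take 7 → j++
[i=2,j=2] A[i]=31>B[j]=24 take 24 → j++
[i=2,j=3] A[i]=31<=B[j]=32 take 31 → i++
[i=3,j=3] A[i]=36>B[j]=32 take 32 → j++
[i=3,j=4] A[i]=36<=B[j]=36 take 36 → i++
[i=4,j=4] A done, take B[j]=36 → j++
[i=4,j=5] A done, take B[j]=37 → j++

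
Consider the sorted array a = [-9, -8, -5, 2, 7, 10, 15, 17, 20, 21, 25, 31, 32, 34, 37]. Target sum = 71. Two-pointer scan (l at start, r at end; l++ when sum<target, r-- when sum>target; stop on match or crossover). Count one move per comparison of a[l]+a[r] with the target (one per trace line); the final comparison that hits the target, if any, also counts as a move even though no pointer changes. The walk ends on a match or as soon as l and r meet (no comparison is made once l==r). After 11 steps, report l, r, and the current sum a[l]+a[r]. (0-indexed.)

l=0 r=14: -9+37=28 <71, l++
l=1 r=14: -8+37=29 <71, l++
l=2 r=14: -5+37=32 <71, l++
l=3 r=14: 2+37=39 <71, l++
l=4 r=14: 7+37=44 <71, l++
l=5 r=14: 10+37=47 <71, l++
l=6 r=14: 15+37=52 <71, l++
l=7 r=14: 17+37=54 <71, l++
l=8 r=14: 20+37=57 <71, l++
l=9 r=14: 21+37=58 <71, l++
l=10 r=14: 25+37=62 <71, l++

l=11, r=14, sum=68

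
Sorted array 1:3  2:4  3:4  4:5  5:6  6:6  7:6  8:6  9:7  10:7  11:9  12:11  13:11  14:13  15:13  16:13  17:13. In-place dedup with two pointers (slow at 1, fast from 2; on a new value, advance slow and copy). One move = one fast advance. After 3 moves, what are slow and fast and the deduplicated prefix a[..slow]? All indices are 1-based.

slow=3, fast=5, prefix=[3, 4, 5]

slow=1 fast=2: a[fast]=4≠a[slow]=3 write a[2]=4, slow++,fast++
slow=2 fast=3: a[fast]=4=a[slow] dup, fast++
slow=2 fast=4: a[fast]=5≠a[slow]=4 write a[3]=5, slow++,fast++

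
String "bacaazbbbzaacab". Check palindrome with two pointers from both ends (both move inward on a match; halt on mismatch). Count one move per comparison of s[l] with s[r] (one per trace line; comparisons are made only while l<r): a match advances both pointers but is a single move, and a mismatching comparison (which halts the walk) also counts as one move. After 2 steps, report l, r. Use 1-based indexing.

l=3, r=13

[1,15] 'b'=='b' → l++,r--
[2,14] 'a'=='a' → l++,r--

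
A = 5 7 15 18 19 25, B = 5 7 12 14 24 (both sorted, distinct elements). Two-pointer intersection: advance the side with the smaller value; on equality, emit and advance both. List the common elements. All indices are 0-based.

i=0 j=0: 5==5 emit, i++,j++
i=1 j=1: 7==7 emit, i++,j++
i=2 j=2: 15>12, j++
i=2 j=3: 15>14, j++
i=2 j=4: 15<24, i++
i=3 j=4: 18<24, i++
i=4 j=4: 19<24, i++
i=5 j=4: 25>24, j++

intersection = [5, 7]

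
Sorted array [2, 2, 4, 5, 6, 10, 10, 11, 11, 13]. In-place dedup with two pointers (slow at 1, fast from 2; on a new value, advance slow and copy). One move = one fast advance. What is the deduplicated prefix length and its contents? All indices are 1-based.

slow=1 fast=2: a[fast]=2=a[slow] dup, fast++
slow=1 fast=3: a[fast]=4≠a[slow]=2 write a[2]=4, slow++,fast++
slow=2 fast=4: a[fast]=5≠a[slow]=4 write a[3]=5, slow++,fast++
slow=3 fast=5: a[fast]=6≠a[slow]=5 write a[4]=6, slow++,fast++
slow=4 fast=6: a[fast]=10≠a[slow]=6 write a[5]=10, slow++,fast++
slow=5 fast=7: a[fast]=10=a[slow] dup, fast++
slow=5 fast=8: a[fast]=11≠a[slow]=10 write a[6]=11, slow++,fast++
slow=6 fast=9: a[fast]=11=a[slow] dup, fast++
slow=6 fast=10: a[fast]=13≠a[slow]=11 write a[7]=13, slow++,fast++

length 7; prefix = [2, 4, 5, 6, 10, 11, 13]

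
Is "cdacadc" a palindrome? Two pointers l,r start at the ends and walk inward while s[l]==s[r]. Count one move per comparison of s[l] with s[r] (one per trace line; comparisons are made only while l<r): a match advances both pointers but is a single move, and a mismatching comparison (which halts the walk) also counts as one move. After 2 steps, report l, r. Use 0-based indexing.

l=2, r=4

[0,6] 'c'=='c' → l++,r--
[1,5] 'd'=='d' → l++,r--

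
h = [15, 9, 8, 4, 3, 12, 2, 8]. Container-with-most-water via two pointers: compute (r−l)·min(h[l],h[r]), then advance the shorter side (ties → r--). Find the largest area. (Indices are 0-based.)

[0,7] min(15,8)*7=56 best=56 * → r--
[0,6] min(15,2)*6=12 best=56 → r--
[0,5] min(15,12)*5=60 best=60 * → r--
[0,4] min(15,3)*4=12 best=60 → r--
[0,3] min(15,4)*3=12 best=60 → r--
[0,2] min(15,8)*2=16 best=60 → r--
[0,1] min(15,9)*1=9 best=60 → r--

max area = 60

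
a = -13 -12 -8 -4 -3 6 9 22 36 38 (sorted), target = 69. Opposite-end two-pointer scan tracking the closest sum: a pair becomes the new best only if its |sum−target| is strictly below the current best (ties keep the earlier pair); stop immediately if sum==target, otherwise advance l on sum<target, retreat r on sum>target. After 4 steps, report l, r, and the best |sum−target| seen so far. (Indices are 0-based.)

l=4, r=9, best |Δ|=35

[0,9] -13+38=25 d=44 * → l++
[1,9] -12+38=26 d=43 * → l++
[2,9] -8+38=30 d=39 * → l++
[3,9] -4+38=34 d=35 * → l++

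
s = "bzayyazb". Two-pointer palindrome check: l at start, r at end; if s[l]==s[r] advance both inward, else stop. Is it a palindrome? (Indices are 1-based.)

[1,8] 'b'=='b' → l++,r--
[2,7] 'z'=='z' → l++,r--
[3,6] 'a'=='a' → l++,r--
[4,5] 'y'=='y' → l++,r--

palindrome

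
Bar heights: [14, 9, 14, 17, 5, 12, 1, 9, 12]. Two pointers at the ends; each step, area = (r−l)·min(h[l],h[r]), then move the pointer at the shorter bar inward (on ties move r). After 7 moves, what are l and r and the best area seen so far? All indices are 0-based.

l=0 r=8: min(14,12)*8=96 best=96 *, r--
l=0 r=7: min(14,9)*7=63 best=96, r--
l=0 r=6: min(14,1)*6=6 best=96, r--
l=0 r=5: min(14,12)*5=60 best=96, r--
l=0 r=4: min(14,5)*4=20 best=96, r--
l=0 r=3: min(14,17)*3=42 best=96, l++
l=1 r=3: min(9,17)*2=18 best=96, l++

l=2, r=3, best area=96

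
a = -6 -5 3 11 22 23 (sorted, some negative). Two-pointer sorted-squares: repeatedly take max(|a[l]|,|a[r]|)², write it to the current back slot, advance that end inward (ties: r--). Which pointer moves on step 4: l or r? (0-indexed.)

l=0 r=5: |-6|<=|23| out[5]=529, r--
l=0 r=4: |-6|<=|22| out[4]=484, r--
l=0 r=3: |-6|<=|11| out[3]=121, r--
l=0 r=2: |-6|>|3| out[2]=36, l++

l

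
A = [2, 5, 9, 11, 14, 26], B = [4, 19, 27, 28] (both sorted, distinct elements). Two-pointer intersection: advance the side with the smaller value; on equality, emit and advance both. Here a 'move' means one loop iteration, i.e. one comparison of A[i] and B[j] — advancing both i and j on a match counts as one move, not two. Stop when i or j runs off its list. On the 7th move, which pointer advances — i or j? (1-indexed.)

i=1 j=1: 2<4, i++
i=2 j=1: 5>4, j++
i=2 j=2: 5<19, i++
i=3 j=2: 9<19, i++
i=4 j=2: 11<19, i++
i=5 j=2: 14<19, i++
i=6 j=2: 26>19, j++

j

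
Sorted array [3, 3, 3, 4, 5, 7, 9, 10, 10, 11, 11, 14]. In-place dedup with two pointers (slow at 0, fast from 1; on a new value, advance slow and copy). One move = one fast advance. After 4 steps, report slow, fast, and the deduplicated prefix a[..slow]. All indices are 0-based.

slow=2, fast=5, prefix=[3, 4, 5]

(s=0,f=1) a[fast]=3=a[slow] dup → fast++
(s=0,f=2) a[fast]=3=a[slow] dup → fast++
(s=0,f=3) a[fast]=4≠a[slow]=3 write a[1]=4 → slow++,fast++
(s=1,f=4) a[fast]=5≠a[slow]=4 write a[2]=5 → slow++,fast++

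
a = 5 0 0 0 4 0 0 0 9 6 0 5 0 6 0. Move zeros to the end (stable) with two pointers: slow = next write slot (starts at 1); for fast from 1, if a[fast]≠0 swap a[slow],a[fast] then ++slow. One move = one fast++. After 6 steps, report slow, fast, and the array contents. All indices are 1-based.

(s=1,f=1) a[fast]=5≠0 swap→a[1]=5 → slow++,fast++
(s=2,f=2) a[fast]=0 → fast++
(s=2,f=3) a[fast]=0 → fast++
(s=2,f=4) a[fast]=0 → fast++
(s=2,f=5) a[fast]=4≠0 swap→a[2]=4 → slow++,fast++
(s=3,f=6) a[fast]=0 → fast++

slow=3, fast=7, a=[5, 4, 0, 0, 0, 0, 0, 0, 9, 6, 0, 5, 0, 6, 0]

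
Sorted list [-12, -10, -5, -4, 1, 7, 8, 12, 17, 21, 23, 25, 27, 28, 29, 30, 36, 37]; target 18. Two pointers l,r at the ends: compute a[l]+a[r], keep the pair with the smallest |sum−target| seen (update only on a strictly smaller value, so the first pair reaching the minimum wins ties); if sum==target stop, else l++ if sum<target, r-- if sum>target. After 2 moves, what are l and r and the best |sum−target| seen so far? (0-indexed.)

l=0, r=15, best |Δ|=6

l=0 r=17: -12+37=25 d=7 *, r--
l=0 r=16: -12+36=24 d=6 *, r--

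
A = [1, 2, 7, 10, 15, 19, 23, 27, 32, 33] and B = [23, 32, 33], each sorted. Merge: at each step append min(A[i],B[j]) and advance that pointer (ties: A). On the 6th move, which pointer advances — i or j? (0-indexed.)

i=0 j=0: A[i]=1<=B[j]=23 take 1, i++
i=1 j=0: A[i]=2<=B[j]=23 take 2, i++
i=2 j=0: A[i]=7<=B[j]=23 take 7, i++
i=3 j=0: A[i]=10<=B[j]=23 take 10, i++
i=4 j=0: A[i]=15<=B[j]=23 take 15, i++
i=5 j=0: A[i]=19<=B[j]=23 take 19, i++

i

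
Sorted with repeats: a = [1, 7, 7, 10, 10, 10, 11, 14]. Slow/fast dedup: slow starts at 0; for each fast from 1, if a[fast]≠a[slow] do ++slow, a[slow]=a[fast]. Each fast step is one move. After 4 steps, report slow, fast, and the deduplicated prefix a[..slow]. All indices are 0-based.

slow=2, fast=5, prefix=[1, 7, 10]

(s=0,f=1) a[fast]=7≠a[slow]=1 write a[1]=7 → slow++,fast++
(s=1,f=2) a[fast]=7=a[slow] dup → fast++
(s=1,f=3) a[fast]=10≠a[slow]=7 write a[2]=10 → slow++,fast++
(s=2,f=4) a[fast]=10=a[slow] dup → fast++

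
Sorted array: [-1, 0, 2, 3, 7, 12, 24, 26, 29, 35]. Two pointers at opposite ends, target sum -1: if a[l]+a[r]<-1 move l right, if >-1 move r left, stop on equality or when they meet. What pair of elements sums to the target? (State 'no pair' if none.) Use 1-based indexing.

(-1, 0)

[1,10] -1+35=34 >-1 → r--
[1,9] -1+29=28 >-1 → r--
[1,8] -1+26=25 >-1 → r--
[1,7] -1+24=23 >-1 → r--
[1,6] -1+12=11 >-1 → r--
[1,5] -1+7=6 >-1 → r--
[1,4] -1+3=2 >-1 → r--
[1,3] -1+2=1 >-1 → r--
[1,2] -1+0=-1 → found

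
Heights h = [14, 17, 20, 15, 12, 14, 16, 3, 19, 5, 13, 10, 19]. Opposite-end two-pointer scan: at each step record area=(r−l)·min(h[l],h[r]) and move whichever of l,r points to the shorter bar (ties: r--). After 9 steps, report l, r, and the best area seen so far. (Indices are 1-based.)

l=1 r=13: min(14,19)*12=168 best=168 *, l++
l=2 r=13: min(17,19)*11=187 best=187 *, l++
l=3 r=13: min(20,19)*10=190 best=190 *, r--
l=3 r=12: min(20,10)*9=90 best=190, r--
l=3 r=11: min(20,13)*8=104 best=190, r--
l=3 r=10: min(20,5)*7=35 best=190, r--
l=3 r=9: min(20,19)*6=114 best=190, r--
l=3 r=8: min(20,3)*5=15 best=190, r--
l=3 r=7: min(20,16)*4=64 best=190, r--

l=3, r=6, best area=190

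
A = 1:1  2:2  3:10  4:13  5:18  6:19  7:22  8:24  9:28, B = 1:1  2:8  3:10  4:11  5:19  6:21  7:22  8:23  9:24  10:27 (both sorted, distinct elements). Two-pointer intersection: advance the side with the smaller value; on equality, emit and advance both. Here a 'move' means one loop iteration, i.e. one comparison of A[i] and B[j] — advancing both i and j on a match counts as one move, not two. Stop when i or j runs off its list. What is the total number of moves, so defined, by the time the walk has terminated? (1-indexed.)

[i=1,j=1] 1==1 emit → i++,j++
[i=2,j=2] 2<8 → i++
[i=3,j=2] 10>8 → j++
[i=3,j=3] 10==10 emit → i++,j++
[i=4,j=4] 13>11 → j++
[i=4,j=5] 13<19 → i++
[i=5,j=5] 18<19 → i++
[i=6,j=5] 19==19 emit → i++,j++
[i=7,j=6] 22>21 → j++
[i=7,j=7] 22==22 emit → i++,j++
[i=8,j=8] 24>23 → j++
[i=8,j=9] 24==24 emit → i++,j++
[i=9,j=10] 28>27 → j++

13 moves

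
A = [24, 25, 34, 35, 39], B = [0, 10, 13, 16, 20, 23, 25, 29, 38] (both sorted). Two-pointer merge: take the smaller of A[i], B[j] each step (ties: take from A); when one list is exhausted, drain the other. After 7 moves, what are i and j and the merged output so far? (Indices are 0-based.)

i=1, j=6, merged so far=[0, 10, 13, 16, 20, 23, 24]

i=0 j=0: A[i]=24>B[j]=0 take 0, j++
i=0 j=1: A[i]=24>B[j]=10 take 10, j++
i=0 j=2: A[i]=24>B[j]=13 take 13, j++
i=0 j=3: A[i]=24>B[j]=16 take 16, j++
i=0 j=4: A[i]=24>B[j]=20 take 20, j++
i=0 j=5: A[i]=24>B[j]=23 take 23, j++
i=0 j=6: A[i]=24<=B[j]=25 take 24, i++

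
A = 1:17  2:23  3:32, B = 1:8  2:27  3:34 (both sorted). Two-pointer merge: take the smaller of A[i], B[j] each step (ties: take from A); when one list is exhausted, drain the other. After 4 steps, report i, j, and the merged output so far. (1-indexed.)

i=3, j=3, merged so far=[8, 17, 23, 27]

i=1 j=1: A[i]=17>B[j]=8 take 8, j++
i=1 j=2: A[i]=17<=B[j]=27 take 17, i++
i=2 j=2: A[i]=23<=B[j]=27 take 23, i++
i=3 j=2: A[i]=32>B[j]=27 take 27, j++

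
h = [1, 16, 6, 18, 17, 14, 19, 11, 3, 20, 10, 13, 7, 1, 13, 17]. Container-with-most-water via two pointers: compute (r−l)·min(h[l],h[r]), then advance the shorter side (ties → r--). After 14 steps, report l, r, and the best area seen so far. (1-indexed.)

l=9, r=10, best area=224

[1,16] min(1,17)*15=15 best=15 * → l++
[2,16] min(16,17)*14=224 best=224 * → l++
[3,16] min(6,17)*13=78 best=224 → l++
[4,16] min(18,17)*12=204 best=224 → r--
[4,15] min(18,13)*11=143 best=224 → r--
[4,14] min(18,1)*10=10 best=224 → r--
[4,13] min(18,7)*9=63 best=224 → r--
[4,12] min(18,13)*8=104 best=224 → r--
[4,11] min(18,10)*7=70 best=224 → r--
[4,10] min(18,20)*6=108 best=224 → l++
[5,10] min(17,20)*5=85 best=224 → l++
[6,10] min(14,20)*4=56 best=224 → l++
[7,10] min(19,20)*3=57 best=224 → l++
[8,10] min(11,20)*2=22 best=224 → l++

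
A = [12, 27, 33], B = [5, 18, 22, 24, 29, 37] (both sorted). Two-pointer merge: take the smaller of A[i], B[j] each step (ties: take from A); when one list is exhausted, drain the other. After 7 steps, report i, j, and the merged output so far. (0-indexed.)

i=2, j=5, merged so far=[5, 12, 18, 22, 24, 27, 29]

[i=0,j=0] A[i]=12>B[j]=5 take 5 → j++
[i=0,j=1] A[i]=12<=B[j]=18 take 12 → i++
[i=1,j=1] A[i]=27>B[j]=18 take 18 → j++
[i=1,j=2] A[i]=27>B[j]=22 take 22 → j++
[i=1,j=3] A[i]=27>B[j]=24 take 24 → j++
[i=1,j=4] A[i]=27<=B[j]=29 take 27 → i++
[i=2,j=4] A[i]=33>B[j]=29 take 29 → j++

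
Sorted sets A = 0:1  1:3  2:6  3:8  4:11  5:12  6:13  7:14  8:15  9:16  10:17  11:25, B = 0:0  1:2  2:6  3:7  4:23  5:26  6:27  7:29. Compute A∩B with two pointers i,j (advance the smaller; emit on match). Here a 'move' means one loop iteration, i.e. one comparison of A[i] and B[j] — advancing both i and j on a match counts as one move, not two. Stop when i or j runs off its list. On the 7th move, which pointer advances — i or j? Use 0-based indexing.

[i=0,j=0] 1>0 → j++
[i=0,j=1] 1<2 → i++
[i=1,j=1] 3>2 → j++
[i=1,j=2] 3<6 → i++
[i=2,j=2] 6==6 emit → i++,j++
[i=3,j=3] 8>7 → j++
[i=3,j=4] 8<23 → i++

i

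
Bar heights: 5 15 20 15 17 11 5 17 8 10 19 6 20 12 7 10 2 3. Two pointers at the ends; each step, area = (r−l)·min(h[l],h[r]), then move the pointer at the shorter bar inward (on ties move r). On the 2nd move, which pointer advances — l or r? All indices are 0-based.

l=0 r=17: min(5,3)*17=51 best=51 *, r--
l=0 r=16: min(5,2)*16=32 best=51, r--

r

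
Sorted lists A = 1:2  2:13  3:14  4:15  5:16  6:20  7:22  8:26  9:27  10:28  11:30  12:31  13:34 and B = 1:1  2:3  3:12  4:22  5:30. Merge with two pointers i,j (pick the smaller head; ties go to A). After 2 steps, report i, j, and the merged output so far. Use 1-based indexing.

i=2, j=2, merged so far=[1, 2]

i=1 j=1: A[i]=2>B[j]=1 take 1, j++
i=1 j=2: A[i]=2<=B[j]=3 take 2, i++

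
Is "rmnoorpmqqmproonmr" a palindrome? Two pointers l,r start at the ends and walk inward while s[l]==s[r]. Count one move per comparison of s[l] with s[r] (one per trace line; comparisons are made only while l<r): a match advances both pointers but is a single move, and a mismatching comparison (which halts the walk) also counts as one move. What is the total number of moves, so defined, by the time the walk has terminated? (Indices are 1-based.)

l=1 r=18: 'r'=='r', l++,r--
l=2 r=17: 'm'=='m', l++,r--
l=3 r=16: 'n'=='n', l++,r--
l=4 r=15: 'o'=='o', l++,r--
l=5 r=14: 'o'=='o', l++,r--
l=6 r=13: 'r'=='r', l++,r--
l=7 r=12: 'p'=='p', l++,r--
l=8 r=11: 'm'=='m', l++,r--
l=9 r=10: 'q'=='q', l++,r--

9 moves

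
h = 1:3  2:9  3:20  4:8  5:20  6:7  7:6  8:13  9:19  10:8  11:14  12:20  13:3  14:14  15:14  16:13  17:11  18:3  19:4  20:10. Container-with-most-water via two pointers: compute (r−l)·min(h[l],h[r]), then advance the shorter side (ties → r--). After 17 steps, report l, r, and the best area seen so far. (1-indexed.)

[1,20] min(3,10)*19=57 best=57 * → l++
[2,20] min(9,10)*18=162 best=162 * → l++
[3,20] min(20,10)*17=170 best=170 * → r--
[3,19] min(20,4)*16=64 best=170 → r--
[3,18] min(20,3)*15=45 best=170 → r--
[3,17] min(20,11)*14=154 best=170 → r--
[3,16] min(20,13)*13=169 best=170 → r--
[3,15] min(20,14)*12=168 best=170 → r--
[3,14] min(20,14)*11=154 best=170 → r--
[3,13] min(20,3)*10=30 best=170 → r--
[3,12] min(20,20)*9=180 best=180 * → r--
[3,11] min(20,14)*8=112 best=180 → r--
[3,10] min(20,8)*7=56 best=180 → r--
[3,9] min(20,19)*6=114 best=180 → r--
[3,8] min(20,13)*5=65 best=180 → r--
[3,7] min(20,6)*4=24 best=180 → r--
[3,6] min(20,7)*3=21 best=180 → r--

l=3, r=5, best area=180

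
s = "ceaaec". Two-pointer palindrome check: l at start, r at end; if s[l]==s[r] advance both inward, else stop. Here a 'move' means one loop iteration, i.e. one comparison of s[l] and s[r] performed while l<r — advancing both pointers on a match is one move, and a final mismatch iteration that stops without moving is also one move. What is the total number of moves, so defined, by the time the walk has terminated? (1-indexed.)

l=1 r=6: 'c'=='c', l++,r--
l=2 r=5: 'e'=='e', l++,r--
l=3 r=4: 'a'=='a', l++,r--

3 moves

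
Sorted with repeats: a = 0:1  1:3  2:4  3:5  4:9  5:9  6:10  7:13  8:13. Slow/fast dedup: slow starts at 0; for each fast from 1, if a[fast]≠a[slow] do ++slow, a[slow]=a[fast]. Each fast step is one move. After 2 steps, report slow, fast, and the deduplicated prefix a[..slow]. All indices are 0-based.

slow=2, fast=3, prefix=[1, 3, 4]

slow=0 fast=1: a[fast]=3≠a[slow]=1 write a[1]=3, slow++,fast++
slow=1 fast=2: a[fast]=4≠a[slow]=3 write a[2]=4, slow++,fast++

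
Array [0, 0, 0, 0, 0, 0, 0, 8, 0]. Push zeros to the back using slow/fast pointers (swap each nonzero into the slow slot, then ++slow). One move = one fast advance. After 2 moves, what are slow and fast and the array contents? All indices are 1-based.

slow=1, fast=3, a=[0, 0, 0, 0, 0, 0, 0, 8, 0]

slow=1 fast=1: a[fast]=0, fast++
slow=1 fast=2: a[fast]=0, fast++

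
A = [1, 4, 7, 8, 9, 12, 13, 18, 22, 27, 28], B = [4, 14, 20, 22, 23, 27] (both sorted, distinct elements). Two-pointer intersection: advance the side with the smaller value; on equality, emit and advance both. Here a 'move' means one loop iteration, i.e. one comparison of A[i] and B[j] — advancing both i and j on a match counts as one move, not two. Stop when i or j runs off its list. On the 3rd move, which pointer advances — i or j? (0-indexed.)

[i=0,j=0] 1<4 → i++
[i=1,j=0] 4==4 emit → i++,j++
[i=2,j=1] 7<14 → i++

i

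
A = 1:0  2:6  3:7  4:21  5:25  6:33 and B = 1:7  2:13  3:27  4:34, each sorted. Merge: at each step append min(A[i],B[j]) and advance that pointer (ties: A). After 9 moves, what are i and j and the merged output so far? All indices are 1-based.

i=1 j=1: A[i]=0<=B[j]=7 take 0, i++
i=2 j=1: A[i]=6<=B[j]=7 take 6, i++
i=3 j=1: A[i]=7<=B[j]=7 take 7, i++
i=4 j=1: A[i]=21>B[j]=7 take 7, j++
i=4 j=2: A[i]=21>B[j]=13 take 13, j++
i=4 j=3: A[i]=21<=B[j]=27 take 21, i++
i=5 j=3: A[i]=25<=B[j]=27 take 25, i++
i=6 j=3: A[i]=33>B[j]=27 take 27, j++
i=6 j=4: A[i]=33<=B[j]=34 take 33, i++

i=7, j=4, merged so far=[0, 6, 7, 7, 13, 21, 25, 27, 33]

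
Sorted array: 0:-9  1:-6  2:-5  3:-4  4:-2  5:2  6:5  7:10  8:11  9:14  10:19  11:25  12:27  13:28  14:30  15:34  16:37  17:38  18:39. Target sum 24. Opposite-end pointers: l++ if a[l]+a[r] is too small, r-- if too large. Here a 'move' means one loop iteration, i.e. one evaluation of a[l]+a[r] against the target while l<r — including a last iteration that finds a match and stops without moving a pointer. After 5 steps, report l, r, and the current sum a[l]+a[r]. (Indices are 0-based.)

l=1, r=14, sum=24

[0,18] -9+39=30 >24 → r--
[0,17] -9+38=29 >24 → r--
[0,16] -9+37=28 >24 → r--
[0,15] -9+34=25 >24 → r--
[0,14] -9+30=21 <24 → l++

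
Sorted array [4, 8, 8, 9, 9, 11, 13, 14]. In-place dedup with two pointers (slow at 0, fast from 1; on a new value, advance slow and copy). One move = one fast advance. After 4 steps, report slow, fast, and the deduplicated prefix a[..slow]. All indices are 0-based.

slow=2, fast=5, prefix=[4, 8, 9]

(s=0,f=1) a[fast]=8≠a[slow]=4 write a[1]=8 → slow++,fast++
(s=1,f=2) a[fast]=8=a[slow] dup → fast++
(s=1,f=3) a[fast]=9≠a[slow]=8 write a[2]=9 → slow++,fast++
(s=2,f=4) a[fast]=9=a[slow] dup → fast++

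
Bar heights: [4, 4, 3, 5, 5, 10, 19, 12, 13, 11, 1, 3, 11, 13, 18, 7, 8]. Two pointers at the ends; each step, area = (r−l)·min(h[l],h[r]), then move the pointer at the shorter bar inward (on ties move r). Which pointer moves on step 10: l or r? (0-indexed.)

r

l=0 r=16: min(4,8)*16=64 best=64 *, l++
l=1 r=16: min(4,8)*15=60 best=64, l++
l=2 r=16: min(3,8)*14=42 best=64, l++
l=3 r=16: min(5,8)*13=65 best=65 *, l++
l=4 r=16: min(5,8)*12=60 best=65, l++
l=5 r=16: min(10,8)*11=88 best=88 *, r--
l=5 r=15: min(10,7)*10=70 best=88, r--
l=5 r=14: min(10,18)*9=90 best=90 *, l++
l=6 r=14: min(19,18)*8=144 best=144 *, r--
l=6 r=13: min(19,13)*7=91 best=144, r--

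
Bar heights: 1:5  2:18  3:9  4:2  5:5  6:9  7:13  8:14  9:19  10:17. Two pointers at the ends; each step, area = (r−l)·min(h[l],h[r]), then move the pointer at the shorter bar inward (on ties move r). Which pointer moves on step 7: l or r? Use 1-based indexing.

l

[1,10] min(5,17)*9=45 best=45 * → l++
[2,10] min(18,17)*8=136 best=136 * → r--
[2,9] min(18,19)*7=126 best=136 → l++
[3,9] min(9,19)*6=54 best=136 → l++
[4,9] min(2,19)*5=10 best=136 → l++
[5,9] min(5,19)*4=20 best=136 → l++
[6,9] min(9,19)*3=27 best=136 → l++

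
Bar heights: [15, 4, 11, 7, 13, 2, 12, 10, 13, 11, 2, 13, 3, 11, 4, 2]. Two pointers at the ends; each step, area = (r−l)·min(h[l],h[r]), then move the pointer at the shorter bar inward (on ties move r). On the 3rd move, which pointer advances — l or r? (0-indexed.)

l=0 r=15: min(15,2)*15=30 best=30 *, r--
l=0 r=14: min(15,4)*14=56 best=56 *, r--
l=0 r=13: min(15,11)*13=143 best=143 *, r--

r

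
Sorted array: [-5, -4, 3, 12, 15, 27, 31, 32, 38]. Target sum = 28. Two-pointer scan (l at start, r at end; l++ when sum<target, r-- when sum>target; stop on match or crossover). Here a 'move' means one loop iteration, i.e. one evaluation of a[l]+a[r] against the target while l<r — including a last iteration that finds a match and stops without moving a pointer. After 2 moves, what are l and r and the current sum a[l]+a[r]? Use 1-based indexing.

[1,9] -5+38=33 >28 → r--
[1,8] -5+32=27 <28 → l++

l=2, r=8, sum=28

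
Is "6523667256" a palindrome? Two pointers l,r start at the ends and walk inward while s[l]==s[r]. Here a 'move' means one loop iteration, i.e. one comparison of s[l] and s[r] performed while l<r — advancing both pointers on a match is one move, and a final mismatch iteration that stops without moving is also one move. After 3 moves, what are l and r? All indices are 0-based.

l=0 r=9: '6'=='6', l++,r--
l=1 r=8: '5'=='5', l++,r--
l=2 r=7: '2'=='2', l++,r--

l=3, r=6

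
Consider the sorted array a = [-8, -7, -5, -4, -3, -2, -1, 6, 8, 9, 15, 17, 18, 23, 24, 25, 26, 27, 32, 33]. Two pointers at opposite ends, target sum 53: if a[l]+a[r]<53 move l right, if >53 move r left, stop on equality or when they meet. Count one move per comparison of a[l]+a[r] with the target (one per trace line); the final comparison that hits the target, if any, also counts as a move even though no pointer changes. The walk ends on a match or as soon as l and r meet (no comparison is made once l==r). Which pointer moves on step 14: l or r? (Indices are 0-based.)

r

l=0 r=19: -8+33=25 <53, l++
l=1 r=19: -7+33=26 <53, l++
l=2 r=19: -5+33=28 <53, l++
l=3 r=19: -4+33=29 <53, l++
l=4 r=19: -3+33=30 <53, l++
l=5 r=19: -2+33=31 <53, l++
l=6 r=19: -1+33=32 <53, l++
l=7 r=19: 6+33=39 <53, l++
l=8 r=19: 8+33=41 <53, l++
l=9 r=19: 9+33=42 <53, l++
l=10 r=19: 15+33=48 <53, l++
l=11 r=19: 17+33=50 <53, l++
l=12 r=19: 18+33=51 <53, l++
l=13 r=19: 23+33=56 >53, r--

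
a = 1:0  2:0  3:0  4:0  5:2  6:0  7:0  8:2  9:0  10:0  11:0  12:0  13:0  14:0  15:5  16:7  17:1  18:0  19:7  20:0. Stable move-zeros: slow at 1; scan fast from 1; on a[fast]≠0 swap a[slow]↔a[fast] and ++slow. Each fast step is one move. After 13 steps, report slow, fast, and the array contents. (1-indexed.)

(s=1,f=1) a[fast]=0 → fast++
(s=1,f=2) a[fast]=0 → fast++
(s=1,f=3) a[fast]=0 → fast++
(s=1,f=4) a[fast]=0 → fast++
(s=1,f=5) a[fast]=2≠0 swap→a[1]=2 → slow++,fast++
(s=2,f=6) a[fast]=0 → fast++
(s=2,f=7) a[fast]=0 → fast++
(s=2,f=8) a[fast]=2≠0 swap→a[2]=2 → slow++,fast++
(s=3,f=9) a[fast]=0 → fast++
(s=3,f=10) a[fast]=0 → fast++
(s=3,f=11) a[fast]=0 → fast++
(s=3,f=12) a[fast]=0 → fast++
(s=3,f=13) a[fast]=0 → fast++

slow=3, fast=14, a=[2, 2, 0, 0, 0, 0, 0, 0, 0, 0, 0, 0, 0, 0, 5, 7, 1, 0, 7, 0]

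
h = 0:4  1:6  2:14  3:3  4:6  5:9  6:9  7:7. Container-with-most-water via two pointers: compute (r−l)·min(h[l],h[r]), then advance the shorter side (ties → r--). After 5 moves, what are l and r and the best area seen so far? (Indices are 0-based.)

l=2, r=4, best area=36

l=0 r=7: min(4,7)*7=28 best=28 *, l++
l=1 r=7: min(6,7)*6=36 best=36 *, l++
l=2 r=7: min(14,7)*5=35 best=36, r--
l=2 r=6: min(14,9)*4=36 best=36, r--
l=2 r=5: min(14,9)*3=27 best=36, r--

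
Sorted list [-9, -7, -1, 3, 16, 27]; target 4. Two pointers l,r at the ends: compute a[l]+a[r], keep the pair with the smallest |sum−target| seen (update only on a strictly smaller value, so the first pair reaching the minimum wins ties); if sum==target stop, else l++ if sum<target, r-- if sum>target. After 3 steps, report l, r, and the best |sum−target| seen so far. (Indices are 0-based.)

l=1, r=3, best |Δ|=3

l=0 r=5: -9+27=18 d=14 *, r--
l=0 r=4: -9+16=7 d=3 *, r--
l=0 r=3: -9+3=-6 d=10, l++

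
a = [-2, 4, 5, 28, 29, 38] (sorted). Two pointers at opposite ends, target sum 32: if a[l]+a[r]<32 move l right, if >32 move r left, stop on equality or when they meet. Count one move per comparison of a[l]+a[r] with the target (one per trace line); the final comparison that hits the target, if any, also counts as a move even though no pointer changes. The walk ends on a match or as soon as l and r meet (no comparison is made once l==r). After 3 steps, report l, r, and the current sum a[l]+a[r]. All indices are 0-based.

l=1, r=3, sum=32

l=0 r=5: -2+38=36 >32, r--
l=0 r=4: -2+29=27 <32, l++
l=1 r=4: 4+29=33 >32, r--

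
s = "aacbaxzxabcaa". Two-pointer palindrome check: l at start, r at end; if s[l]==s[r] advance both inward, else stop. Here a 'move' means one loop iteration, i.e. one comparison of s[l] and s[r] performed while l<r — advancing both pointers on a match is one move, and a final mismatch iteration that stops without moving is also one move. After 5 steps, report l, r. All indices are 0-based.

l=5, r=7

l=0 r=12: 'a'=='a', l++,r--
l=1 r=11: 'a'=='a', l++,r--
l=2 r=10: 'c'=='c', l++,r--
l=3 r=9: 'b'=='b', l++,r--
l=4 r=8: 'a'=='a', l++,r--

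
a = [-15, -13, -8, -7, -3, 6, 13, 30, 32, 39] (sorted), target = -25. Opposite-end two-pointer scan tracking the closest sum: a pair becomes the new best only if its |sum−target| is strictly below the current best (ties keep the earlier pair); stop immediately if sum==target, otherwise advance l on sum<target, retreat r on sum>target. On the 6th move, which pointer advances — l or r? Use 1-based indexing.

[1,10] -15+39=24 d=49 * → r--
[1,9] -15+32=17 d=42 * → r--
[1,8] -15+30=15 d=40 * → r--
[1,7] -15+13=-2 d=23 * → r--
[1,6] -15+6=-9 d=16 * → r--
[1,5] -15+-3=-18 d=7 * → r--

r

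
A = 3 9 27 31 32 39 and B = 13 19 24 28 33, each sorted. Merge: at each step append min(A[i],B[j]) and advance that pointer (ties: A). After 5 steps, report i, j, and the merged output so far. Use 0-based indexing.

[i=0,j=0] A[i]=3<=B[j]=13 take 3 → i++
[i=1,j=0] A[i]=9<=B[j]=13 take 9 → i++
[i=2,j=0] A[i]=27>B[j]=13 take 13 → j++
[i=2,j=1] A[i]=27>B[j]=19 take 19 → j++
[i=2,j=2] A[i]=27>B[j]=24 take 24 → j++

i=2, j=3, merged so far=[3, 9, 13, 19, 24]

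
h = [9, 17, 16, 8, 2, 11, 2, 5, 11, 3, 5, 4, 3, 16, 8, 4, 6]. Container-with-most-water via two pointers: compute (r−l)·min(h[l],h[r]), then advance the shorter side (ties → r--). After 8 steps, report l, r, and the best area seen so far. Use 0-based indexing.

[0,16] min(9,6)*16=96 best=96 * → r--
[0,15] min(9,4)*15=60 best=96 → r--
[0,14] min(9,8)*14=112 best=112 * → r--
[0,13] min(9,16)*13=117 best=117 * → l++
[1,13] min(17,16)*12=192 best=192 * → r--
[1,12] min(17,3)*11=33 best=192 → r--
[1,11] min(17,4)*10=40 best=192 → r--
[1,10] min(17,5)*9=45 best=192 → r--

l=1, r=9, best area=192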